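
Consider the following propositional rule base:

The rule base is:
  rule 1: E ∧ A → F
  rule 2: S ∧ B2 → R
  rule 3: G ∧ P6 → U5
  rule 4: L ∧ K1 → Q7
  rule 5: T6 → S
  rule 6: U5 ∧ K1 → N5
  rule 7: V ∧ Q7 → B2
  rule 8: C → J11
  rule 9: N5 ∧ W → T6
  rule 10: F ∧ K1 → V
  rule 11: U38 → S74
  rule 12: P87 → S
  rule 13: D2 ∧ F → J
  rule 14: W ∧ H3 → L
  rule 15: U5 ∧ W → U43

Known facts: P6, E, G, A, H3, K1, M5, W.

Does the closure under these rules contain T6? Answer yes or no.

yes

[1] rule 1 [E ∧ A → F]; rule 3 [G ∧ P6 → U5]; rule 14 [W ∧ H3 → L]. ⇒ new: F, U5, L.
[2] rule 4 [L ∧ K1 → Q7]; rule 6 [U5 ∧ K1 → N5]; rule 10 [F ∧ K1 → V]; rule 15 [U5 ∧ W → U43]. ⇒ new: Q7, N5, V, U43.
[3] rule 7 [V ∧ Q7 → B2]; rule 9 [N5 ∧ W → T6]. ⇒ new: B2, T6.
[4] rule 5 [T6 → S]. ⇒ new: S.
[5] rule 2 [S ∧ B2 → R]. ⇒ new: R.
T6 appears in round 3, so it is derivable.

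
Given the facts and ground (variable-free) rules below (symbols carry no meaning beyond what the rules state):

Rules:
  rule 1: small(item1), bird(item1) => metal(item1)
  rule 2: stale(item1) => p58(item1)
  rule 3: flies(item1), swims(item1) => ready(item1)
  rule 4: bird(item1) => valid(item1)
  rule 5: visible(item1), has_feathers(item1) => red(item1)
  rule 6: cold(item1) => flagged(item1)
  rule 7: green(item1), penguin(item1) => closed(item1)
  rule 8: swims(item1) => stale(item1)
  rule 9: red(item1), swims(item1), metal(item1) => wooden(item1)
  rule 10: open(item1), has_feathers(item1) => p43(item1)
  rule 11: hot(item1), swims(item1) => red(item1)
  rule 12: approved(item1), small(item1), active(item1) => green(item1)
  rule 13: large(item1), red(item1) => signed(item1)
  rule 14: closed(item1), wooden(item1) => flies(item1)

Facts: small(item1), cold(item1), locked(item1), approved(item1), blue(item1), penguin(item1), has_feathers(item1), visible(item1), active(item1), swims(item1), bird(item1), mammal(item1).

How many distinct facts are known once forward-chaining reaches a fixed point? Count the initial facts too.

Round 1 fires rule 1, rule 4, rule 5, rule 6, rule 8, rule 12, giving metal(item1), valid(item1), red(item1), flagged(item1), stale(item1), green(item1).
Round 2 fires rule 2, rule 7, rule 9, giving p58(item1), closed(item1), wooden(item1).
Round 3 fires rule 14, giving flies(item1).
Round 4 fires rule 3, giving ready(item1).
Closure: {active(item1), approved(item1), bird(item1), blue(item1), closed(item1), cold(item1), flagged(item1), flies(item1), green(item1), has_feathers(item1), locked(item1), mammal(item1), metal(item1), p58(item1), penguin(item1), ready(item1), red(item1), small(item1), stale(item1), swims(item1), valid(item1), visible(item1), wooden(item1)} — 23 facts.

23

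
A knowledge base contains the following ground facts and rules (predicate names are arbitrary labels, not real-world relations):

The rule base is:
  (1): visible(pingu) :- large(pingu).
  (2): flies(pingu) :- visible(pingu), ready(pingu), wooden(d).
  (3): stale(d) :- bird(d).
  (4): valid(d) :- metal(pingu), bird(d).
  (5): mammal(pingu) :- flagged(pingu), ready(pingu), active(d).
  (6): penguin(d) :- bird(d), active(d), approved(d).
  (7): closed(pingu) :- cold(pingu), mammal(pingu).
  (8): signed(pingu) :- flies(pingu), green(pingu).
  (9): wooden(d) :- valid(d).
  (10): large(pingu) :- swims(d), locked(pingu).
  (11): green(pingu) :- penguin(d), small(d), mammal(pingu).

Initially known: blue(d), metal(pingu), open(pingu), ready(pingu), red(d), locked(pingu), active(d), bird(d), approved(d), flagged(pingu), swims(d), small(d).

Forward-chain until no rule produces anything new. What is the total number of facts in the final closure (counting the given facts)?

Round 1 — (3), (4), (5), (6), (10), derive stale(d), valid(d), mammal(pingu), penguin(d), large(pingu).
Round 2 — (1), (9), (11), derive visible(pingu), wooden(d), green(pingu).
Round 3 — (2), derive flies(pingu).
Round 4 — (8), derive signed(pingu).
Closure: {active(d), approved(d), bird(d), blue(d), flagged(pingu), flies(pingu), green(pingu), large(pingu), locked(pingu), mammal(pingu), metal(pingu), open(pingu), penguin(d), ready(pingu), red(d), signed(pingu), small(d), stale(d), swims(d), valid(d), visible(pingu), wooden(d)} — 22 facts.

22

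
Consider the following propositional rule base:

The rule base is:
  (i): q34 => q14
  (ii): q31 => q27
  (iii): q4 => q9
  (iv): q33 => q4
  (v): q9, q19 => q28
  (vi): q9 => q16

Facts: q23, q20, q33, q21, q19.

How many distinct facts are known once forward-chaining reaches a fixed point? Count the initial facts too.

9

Round 1: (iv) [q33 => q4]. Adds q4.
Round 2: (iii) [q4 => q9]. Adds q9.
Round 3: (v) [q9, q19 => q28]; (vi) [q9 => q16]. Adds q28, q16.
Closure: {q16, q19, q20, q21, q23, q28, q33, q4, q9} — 9 facts.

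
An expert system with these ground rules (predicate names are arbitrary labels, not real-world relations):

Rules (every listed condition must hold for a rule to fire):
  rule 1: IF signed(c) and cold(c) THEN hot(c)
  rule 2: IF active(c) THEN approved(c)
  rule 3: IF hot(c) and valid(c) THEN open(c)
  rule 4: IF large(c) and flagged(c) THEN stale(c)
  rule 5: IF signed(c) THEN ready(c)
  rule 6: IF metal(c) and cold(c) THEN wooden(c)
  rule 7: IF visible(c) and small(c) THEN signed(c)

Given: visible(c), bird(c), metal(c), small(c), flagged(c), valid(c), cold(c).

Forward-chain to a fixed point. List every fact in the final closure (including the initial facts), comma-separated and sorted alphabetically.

Round 1: rule 6 [IF metal(c) and cold(c) THEN wooden(c)]; rule 7 [IF visible(c) and small(c) THEN signed(c)]. Adds wooden(c), signed(c).
Round 2: rule 1 [IF signed(c) and cold(c) THEN hot(c)]; rule 5 [IF signed(c) THEN ready(c)]. Adds hot(c), ready(c).
Round 3: rule 3 [IF hot(c) and valid(c) THEN open(c)]. Adds open(c).

bird(c), cold(c), flagged(c), hot(c), metal(c), open(c), ready(c), signed(c), small(c), valid(c), visible(c), wooden(c)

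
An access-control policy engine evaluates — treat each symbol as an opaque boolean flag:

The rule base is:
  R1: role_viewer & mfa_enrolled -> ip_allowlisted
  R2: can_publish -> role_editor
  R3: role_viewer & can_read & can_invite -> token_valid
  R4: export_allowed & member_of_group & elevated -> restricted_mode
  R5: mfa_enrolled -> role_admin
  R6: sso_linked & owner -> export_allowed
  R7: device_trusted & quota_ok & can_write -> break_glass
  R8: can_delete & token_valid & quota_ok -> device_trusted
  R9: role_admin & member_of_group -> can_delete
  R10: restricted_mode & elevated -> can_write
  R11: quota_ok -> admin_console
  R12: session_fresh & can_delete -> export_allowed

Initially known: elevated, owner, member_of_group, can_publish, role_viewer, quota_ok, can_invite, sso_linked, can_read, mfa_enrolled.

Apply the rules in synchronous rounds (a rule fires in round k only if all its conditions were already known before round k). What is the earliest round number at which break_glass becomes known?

Round 1: R1 [role_viewer & mfa_enrolled -> ip_allowlisted]; R2 [can_publish -> role_editor]; R3 [role_viewer & can_read & can_invite -> token_valid]; R5 [mfa_enrolled -> role_admin]; R6 [sso_linked & owner -> export_allowed]; R11 [quota_ok -> admin_console]. New: ip_allowlisted, role_editor, token_valid, role_admin, export_allowed, admin_console.
Round 2: R4 [export_allowed & member_of_group & elevated -> restricted_mode]; R9 [role_admin & member_of_group -> can_delete]. New: restricted_mode, can_delete.
Round 3: R8 [can_delete & token_valid & quota_ok -> device_trusted]; R10 [restricted_mode & elevated -> can_write]. New: device_trusted, can_write.
Round 4: R7 [device_trusted & quota_ok & can_write -> break_glass]. New: break_glass.
break_glass first appears in round 4.

4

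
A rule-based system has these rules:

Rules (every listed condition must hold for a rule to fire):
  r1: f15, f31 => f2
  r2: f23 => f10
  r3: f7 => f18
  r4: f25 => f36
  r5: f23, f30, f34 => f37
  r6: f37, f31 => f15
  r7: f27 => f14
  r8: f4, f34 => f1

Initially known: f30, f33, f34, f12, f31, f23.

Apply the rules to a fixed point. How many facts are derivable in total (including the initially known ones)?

10

Round 1 fires r2, r5, giving f10, f37.
Round 2 fires r6, giving f15.
Round 3 fires r1, giving f2.
Closure: {f10, f12, f15, f2, f23, f30, f31, f33, f34, f37} — 10 facts.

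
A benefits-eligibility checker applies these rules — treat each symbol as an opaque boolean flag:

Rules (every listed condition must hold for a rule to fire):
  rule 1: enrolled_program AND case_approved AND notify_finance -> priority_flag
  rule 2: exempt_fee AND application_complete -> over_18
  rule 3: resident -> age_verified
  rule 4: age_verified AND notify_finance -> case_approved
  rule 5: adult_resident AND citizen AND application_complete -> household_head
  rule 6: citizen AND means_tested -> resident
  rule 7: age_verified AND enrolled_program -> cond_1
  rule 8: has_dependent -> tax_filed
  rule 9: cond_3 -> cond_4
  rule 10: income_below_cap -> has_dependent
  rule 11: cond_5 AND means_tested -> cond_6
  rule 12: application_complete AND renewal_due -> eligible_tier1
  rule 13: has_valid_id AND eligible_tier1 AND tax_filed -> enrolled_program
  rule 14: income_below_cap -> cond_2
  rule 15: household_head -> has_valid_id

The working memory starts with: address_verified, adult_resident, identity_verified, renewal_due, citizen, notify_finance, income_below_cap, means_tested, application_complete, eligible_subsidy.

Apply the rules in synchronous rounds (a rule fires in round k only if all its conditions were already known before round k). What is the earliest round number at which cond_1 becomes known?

Round 1 — rule 5, rule 6, rule 10, rule 12, rule 14, derive household_head, resident, has_dependent, eligible_tier1, cond_2.
Round 2 — rule 3, rule 8, rule 15, derive age_verified, tax_filed, has_valid_id.
Round 3 — rule 4, rule 13, derive case_approved, enrolled_program.
Round 4 — rule 1, rule 7, derive priority_flag, cond_1.
cond_1 first appears in round 4.

4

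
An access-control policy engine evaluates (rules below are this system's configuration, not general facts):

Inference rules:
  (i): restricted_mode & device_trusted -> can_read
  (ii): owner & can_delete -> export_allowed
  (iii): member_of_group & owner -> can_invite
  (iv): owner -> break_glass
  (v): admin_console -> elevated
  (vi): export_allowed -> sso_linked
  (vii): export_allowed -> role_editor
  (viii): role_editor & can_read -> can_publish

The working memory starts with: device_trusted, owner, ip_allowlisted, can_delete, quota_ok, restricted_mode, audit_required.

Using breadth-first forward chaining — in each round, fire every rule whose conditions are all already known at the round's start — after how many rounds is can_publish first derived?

3

Round 1: (i) [restricted_mode & device_trusted -> can_read]; (ii) [owner & can_delete -> export_allowed]; (iv) [owner -> break_glass]. New: can_read, export_allowed, break_glass.
Round 2: (vi) [export_allowed -> sso_linked]; (vii) [export_allowed -> role_editor]. New: sso_linked, role_editor.
Round 3: (viii) [role_editor & can_read -> can_publish]. New: can_publish.
can_publish first appears in round 3.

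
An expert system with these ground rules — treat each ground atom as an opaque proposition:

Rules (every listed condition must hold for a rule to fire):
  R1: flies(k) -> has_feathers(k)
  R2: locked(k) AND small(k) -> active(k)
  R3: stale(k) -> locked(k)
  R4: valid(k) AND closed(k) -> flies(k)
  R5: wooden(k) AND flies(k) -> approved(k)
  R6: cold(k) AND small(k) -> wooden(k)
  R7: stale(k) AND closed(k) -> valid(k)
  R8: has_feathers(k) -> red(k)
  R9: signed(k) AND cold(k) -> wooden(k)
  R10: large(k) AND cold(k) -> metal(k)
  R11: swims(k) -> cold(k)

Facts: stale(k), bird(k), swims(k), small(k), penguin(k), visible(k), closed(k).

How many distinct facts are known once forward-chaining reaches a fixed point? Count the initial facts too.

[1] R3 [stale(k) -> locked(k)]; R7 [stale(k) AND closed(k) -> valid(k)]; R11 [swims(k) -> cold(k)]. ⇒ new: locked(k), valid(k), cold(k).
[2] R2 [locked(k) AND small(k) -> active(k)]; R4 [valid(k) AND closed(k) -> flies(k)]; R6 [cold(k) AND small(k) -> wooden(k)]. ⇒ new: active(k), flies(k), wooden(k).
[3] R1 [flies(k) -> has_feathers(k)]; R5 [wooden(k) AND flies(k) -> approved(k)]. ⇒ new: has_feathers(k), approved(k).
[4] R8 [has_feathers(k) -> red(k)]. ⇒ new: red(k).
Closure: {active(k), approved(k), bird(k), closed(k), cold(k), flies(k), has_feathers(k), locked(k), penguin(k), red(k), small(k), stale(k), swims(k), valid(k), visible(k), wooden(k)} — 16 facts.

16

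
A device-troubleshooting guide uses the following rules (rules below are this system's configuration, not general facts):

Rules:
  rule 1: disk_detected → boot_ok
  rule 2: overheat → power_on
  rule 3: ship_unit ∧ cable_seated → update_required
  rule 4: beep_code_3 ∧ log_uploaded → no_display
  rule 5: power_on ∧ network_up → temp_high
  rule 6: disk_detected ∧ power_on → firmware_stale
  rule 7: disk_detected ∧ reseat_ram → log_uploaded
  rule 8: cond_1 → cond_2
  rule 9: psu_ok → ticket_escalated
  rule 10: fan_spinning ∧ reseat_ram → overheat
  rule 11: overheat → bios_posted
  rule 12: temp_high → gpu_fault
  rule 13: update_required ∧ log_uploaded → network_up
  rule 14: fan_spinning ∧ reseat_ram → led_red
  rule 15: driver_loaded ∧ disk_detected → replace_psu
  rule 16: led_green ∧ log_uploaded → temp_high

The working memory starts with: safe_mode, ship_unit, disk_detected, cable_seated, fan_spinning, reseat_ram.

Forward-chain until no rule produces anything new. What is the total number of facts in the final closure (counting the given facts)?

17

Round 1 fires rule 1, rule 3, rule 7, rule 10, rule 14, giving boot_ok, update_required, log_uploaded, overheat, led_red.
Round 2 fires rule 2, rule 11, rule 13, giving power_on, bios_posted, network_up.
Round 3 fires rule 5, rule 6, giving temp_high, firmware_stale.
Round 4 fires rule 12, giving gpu_fault.
Closure: {bios_posted, boot_ok, cable_seated, disk_detected, fan_spinning, firmware_stale, gpu_fault, led_red, log_uploaded, network_up, overheat, power_on, reseat_ram, safe_mode, ship_unit, temp_high, update_required} — 17 facts.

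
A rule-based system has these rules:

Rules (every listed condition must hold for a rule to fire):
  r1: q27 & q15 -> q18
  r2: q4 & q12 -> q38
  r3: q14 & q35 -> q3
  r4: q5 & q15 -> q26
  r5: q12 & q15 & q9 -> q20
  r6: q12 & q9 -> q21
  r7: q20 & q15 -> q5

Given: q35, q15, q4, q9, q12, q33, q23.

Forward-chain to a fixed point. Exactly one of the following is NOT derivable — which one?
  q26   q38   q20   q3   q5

q3

[1] r2 [q4 & q12 -> q38]; r5 [q12 & q15 & q9 -> q20]; r6 [q12 & q9 -> q21]. ⇒ new: q38, q20, q21.
[2] r7 [q20 & q15 -> q5]. ⇒ new: q5.
[3] r4 [q5 & q15 -> q26]. ⇒ new: q26.
Derived: q26 (round 3), q38 (round 1), q20 (round 1), q5 (round 2). q3 never appears in any round.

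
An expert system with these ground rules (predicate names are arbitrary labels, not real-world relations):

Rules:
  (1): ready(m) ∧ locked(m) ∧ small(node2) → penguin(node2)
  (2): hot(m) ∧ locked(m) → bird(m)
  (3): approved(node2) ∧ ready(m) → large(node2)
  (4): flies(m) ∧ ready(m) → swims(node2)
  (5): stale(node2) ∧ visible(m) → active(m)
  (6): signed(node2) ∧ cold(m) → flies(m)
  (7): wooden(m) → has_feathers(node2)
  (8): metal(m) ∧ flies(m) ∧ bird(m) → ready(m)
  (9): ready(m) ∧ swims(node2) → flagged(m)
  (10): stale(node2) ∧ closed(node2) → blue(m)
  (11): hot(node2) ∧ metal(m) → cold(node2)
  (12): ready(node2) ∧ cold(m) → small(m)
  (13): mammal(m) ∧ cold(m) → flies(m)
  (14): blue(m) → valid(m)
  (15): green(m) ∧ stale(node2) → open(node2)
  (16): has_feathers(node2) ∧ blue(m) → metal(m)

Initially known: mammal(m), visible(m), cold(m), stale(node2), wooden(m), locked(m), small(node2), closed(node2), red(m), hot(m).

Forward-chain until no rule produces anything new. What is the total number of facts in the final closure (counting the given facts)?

21

Round 1 fires (2), (5), (7), (10), (13), giving bird(m), active(m), has_feathers(node2), blue(m), flies(m).
Round 2 fires (14), (16), giving valid(m), metal(m).
Round 3 fires (8), giving ready(m).
Round 4 fires (1), (4), giving penguin(node2), swims(node2).
Round 5 fires (9), giving flagged(m).
Closure: {active(m), bird(m), blue(m), closed(node2), cold(m), flagged(m), flies(m), has_feathers(node2), hot(m), locked(m), mammal(m), metal(m), penguin(node2), ready(m), red(m), small(node2), stale(node2), swims(node2), valid(m), visible(m), wooden(m)} — 21 facts.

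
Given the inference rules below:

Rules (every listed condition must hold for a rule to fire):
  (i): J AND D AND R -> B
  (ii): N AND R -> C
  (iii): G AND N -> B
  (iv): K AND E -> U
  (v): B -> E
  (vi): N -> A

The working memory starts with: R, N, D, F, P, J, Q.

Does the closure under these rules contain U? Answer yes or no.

Round 1 — (i), (ii), (vi), derive B, C, A.
Round 2 — (v), derive E.
Fixed point reached. U is concluded only by (iv); (iv) needs K (never derived).

no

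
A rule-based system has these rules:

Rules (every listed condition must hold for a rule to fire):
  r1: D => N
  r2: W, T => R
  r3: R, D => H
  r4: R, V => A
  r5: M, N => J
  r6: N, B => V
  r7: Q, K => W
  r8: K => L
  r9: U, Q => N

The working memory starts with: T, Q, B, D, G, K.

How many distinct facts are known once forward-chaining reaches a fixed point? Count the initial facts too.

13

Round 1 fires r1, r7, r8, giving N, W, L.
Round 2 fires r2, r6, giving R, V.
Round 3 fires r3, r4, giving H, A.
Closure: {A, B, D, G, H, K, L, N, Q, R, T, V, W} — 13 facts.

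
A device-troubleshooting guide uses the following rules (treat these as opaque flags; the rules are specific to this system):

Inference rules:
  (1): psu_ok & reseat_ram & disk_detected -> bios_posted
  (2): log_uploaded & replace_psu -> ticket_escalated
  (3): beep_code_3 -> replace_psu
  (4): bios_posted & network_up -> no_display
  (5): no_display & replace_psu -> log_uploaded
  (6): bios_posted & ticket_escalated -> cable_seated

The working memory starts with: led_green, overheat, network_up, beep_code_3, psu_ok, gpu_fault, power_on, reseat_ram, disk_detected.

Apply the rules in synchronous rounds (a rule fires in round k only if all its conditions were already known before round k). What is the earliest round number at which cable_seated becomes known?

5

Round 1 fires (1), (3), giving bios_posted, replace_psu.
Round 2 fires (4), giving no_display.
Round 3 fires (5), giving log_uploaded.
Round 4 fires (2), giving ticket_escalated.
Round 5 fires (6), giving cable_seated.
cable_seated first appears in round 5.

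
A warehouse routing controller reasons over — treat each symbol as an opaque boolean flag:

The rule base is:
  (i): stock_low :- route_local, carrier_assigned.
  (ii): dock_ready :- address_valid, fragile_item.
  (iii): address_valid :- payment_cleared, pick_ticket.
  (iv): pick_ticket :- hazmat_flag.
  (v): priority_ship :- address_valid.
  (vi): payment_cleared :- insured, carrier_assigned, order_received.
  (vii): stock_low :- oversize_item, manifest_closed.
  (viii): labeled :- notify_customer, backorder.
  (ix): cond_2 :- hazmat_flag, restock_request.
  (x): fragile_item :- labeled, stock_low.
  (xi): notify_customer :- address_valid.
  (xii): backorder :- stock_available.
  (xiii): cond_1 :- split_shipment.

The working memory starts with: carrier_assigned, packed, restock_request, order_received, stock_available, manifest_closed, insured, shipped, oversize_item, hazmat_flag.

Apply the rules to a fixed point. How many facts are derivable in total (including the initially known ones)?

21

[1] (iv) [pick_ticket :- hazmat_flag.]; (vi) [payment_cleared :- insured, carrier_assigned, order_received.]; (vii) [stock_low :- oversize_item, manifest_closed.]; (ix) [cond_2 :- hazmat_flag, restock_request.]; (xii) [backorder :- stock_available.]. ⇒ new: pick_ticket, payment_cleared, stock_low, cond_2, backorder.
[2] (iii) [address_valid :- payment_cleared, pick_ticket.]. ⇒ new: address_valid.
[3] (v) [priority_ship :- address_valid.]; (xi) [notify_customer :- address_valid.]. ⇒ new: priority_ship, notify_customer.
[4] (viii) [labeled :- notify_customer, backorder.]. ⇒ new: labeled.
[5] (x) [fragile_item :- labeled, stock_low.]. ⇒ new: fragile_item.
[6] (ii) [dock_ready :- address_valid, fragile_item.]. ⇒ new: dock_ready.
Closure: {address_valid, backorder, carrier_assigned, cond_2, dock_ready, fragile_item, hazmat_flag, insured, labeled, manifest_closed, notify_customer, order_received, oversize_item, packed, payment_cleared, pick_ticket, priority_ship, restock_request, shipped, stock_available, stock_low} — 21 facts.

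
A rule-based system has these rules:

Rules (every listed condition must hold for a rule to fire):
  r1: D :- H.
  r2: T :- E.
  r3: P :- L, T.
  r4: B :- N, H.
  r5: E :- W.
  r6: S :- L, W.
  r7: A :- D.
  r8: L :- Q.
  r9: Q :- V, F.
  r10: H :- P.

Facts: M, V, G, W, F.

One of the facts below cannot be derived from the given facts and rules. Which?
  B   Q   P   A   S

Round 1: r5 [E :- W.]; r9 [Q :- V, F.]. Adds E, Q.
Round 2: r2 [T :- E.]; r8 [L :- Q.]. Adds T, L.
Round 3: r3 [P :- L, T.]; r6 [S :- L, W.]. Adds P, S.
Round 4: r10 [H :- P.]. Adds H.
Round 5: r1 [D :- H.]. Adds D.
Round 6: r7 [A :- D.]. Adds A.
Derived: P (round 3), Q (round 1), A (round 6), S (round 3). B never appears in any round.

B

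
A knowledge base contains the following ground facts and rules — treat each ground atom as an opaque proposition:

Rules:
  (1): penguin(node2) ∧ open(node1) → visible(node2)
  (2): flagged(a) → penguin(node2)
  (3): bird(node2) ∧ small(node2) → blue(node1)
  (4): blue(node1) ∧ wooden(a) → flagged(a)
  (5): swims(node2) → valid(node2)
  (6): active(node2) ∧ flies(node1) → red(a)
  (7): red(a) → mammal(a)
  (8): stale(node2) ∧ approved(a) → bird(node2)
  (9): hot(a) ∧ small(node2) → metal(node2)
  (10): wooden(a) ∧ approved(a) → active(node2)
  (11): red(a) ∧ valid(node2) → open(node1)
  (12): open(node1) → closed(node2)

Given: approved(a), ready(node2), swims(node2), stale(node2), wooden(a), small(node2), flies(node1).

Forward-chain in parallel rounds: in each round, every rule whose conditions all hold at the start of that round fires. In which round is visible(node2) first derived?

Round 1: (5) [swims(node2) → valid(node2)]; (8) [stale(node2) ∧ approved(a) → bird(node2)]; (10) [wooden(a) ∧ approved(a) → active(node2)]. Adds valid(node2), bird(node2), active(node2).
Round 2: (3) [bird(node2) ∧ small(node2) → blue(node1)]; (6) [active(node2) ∧ flies(node1) → red(a)]. Adds blue(node1), red(a).
Round 3: (4) [blue(node1) ∧ wooden(a) → flagged(a)]; (7) [red(a) → mammal(a)]; (11) [red(a) ∧ valid(node2) → open(node1)]. Adds flagged(a), mammal(a), open(node1).
Round 4: (2) [flagged(a) → penguin(node2)]; (12) [open(node1) → closed(node2)]. Adds penguin(node2), closed(node2).
Round 5: (1) [penguin(node2) ∧ open(node1) → visible(node2)]. Adds visible(node2).
visible(node2) first appears in round 5.

5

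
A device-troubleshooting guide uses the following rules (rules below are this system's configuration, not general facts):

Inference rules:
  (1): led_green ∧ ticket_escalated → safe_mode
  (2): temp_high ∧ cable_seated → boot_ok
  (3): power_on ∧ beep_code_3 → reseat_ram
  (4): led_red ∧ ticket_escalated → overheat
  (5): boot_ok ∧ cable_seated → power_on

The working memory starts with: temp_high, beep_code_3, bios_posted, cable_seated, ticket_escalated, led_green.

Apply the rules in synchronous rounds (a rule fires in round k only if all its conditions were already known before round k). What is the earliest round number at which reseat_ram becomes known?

Round 1 fires (1), (2), giving safe_mode, boot_ok.
Round 2 fires (5), giving power_on.
Round 3 fires (3), giving reseat_ram.
reseat_ram first appears in round 3.

3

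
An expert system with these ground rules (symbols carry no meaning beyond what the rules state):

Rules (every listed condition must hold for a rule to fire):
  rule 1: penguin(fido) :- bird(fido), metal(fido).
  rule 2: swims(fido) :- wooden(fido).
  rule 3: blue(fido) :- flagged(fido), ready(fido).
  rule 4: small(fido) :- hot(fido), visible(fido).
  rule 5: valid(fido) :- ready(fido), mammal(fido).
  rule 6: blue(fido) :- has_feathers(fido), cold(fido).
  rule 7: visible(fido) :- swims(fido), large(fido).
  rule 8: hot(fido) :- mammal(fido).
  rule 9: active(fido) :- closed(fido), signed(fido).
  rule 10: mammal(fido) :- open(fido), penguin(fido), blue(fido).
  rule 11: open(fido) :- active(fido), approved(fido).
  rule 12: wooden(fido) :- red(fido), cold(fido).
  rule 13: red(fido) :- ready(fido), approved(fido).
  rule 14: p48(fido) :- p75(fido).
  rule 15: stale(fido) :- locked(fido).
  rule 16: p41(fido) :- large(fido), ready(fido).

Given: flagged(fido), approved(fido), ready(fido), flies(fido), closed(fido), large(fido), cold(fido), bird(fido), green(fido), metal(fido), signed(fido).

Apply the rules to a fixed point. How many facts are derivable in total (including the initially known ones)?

[1] rule 1 [penguin(fido) :- bird(fido), metal(fido).]; rule 3 [blue(fido) :- flagged(fido), ready(fido).]; rule 9 [active(fido) :- closed(fido), signed(fido).]; rule 13 [red(fido) :- ready(fido), approved(fido).]; rule 16 [p41(fido) :- large(fido), ready(fido).]. ⇒ new: penguin(fido), blue(fido), active(fido), red(fido), p41(fido).
[2] rule 11 [open(fido) :- active(fido), approved(fido).]; rule 12 [wooden(fido) :- red(fido), cold(fido).]. ⇒ new: open(fido), wooden(fido).
[3] rule 2 [swims(fido) :- wooden(fido).]; rule 10 [mammal(fido) :- open(fido), penguin(fido), blue(fido).]. ⇒ new: swims(fido), mammal(fido).
[4] rule 5 [valid(fido) :- ready(fido), mammal(fido).]; rule 7 [visible(fido) :- swims(fido), large(fido).]; rule 8 [hot(fido) :- mammal(fido).]. ⇒ new: valid(fido), visible(fido), hot(fido).
[5] rule 4 [small(fido) :- hot(fido), visible(fido).]. ⇒ new: small(fido).
Closure: {active(fido), approved(fido), bird(fido), blue(fido), closed(fido), cold(fido), flagged(fido), flies(fido), green(fido), hot(fido), large(fido), mammal(fido), metal(fido), open(fido), p41(fido), penguin(fido), ready(fido), red(fido), signed(fido), small(fido), swims(fido), valid(fido), visible(fido), wooden(fido)} — 24 facts.

24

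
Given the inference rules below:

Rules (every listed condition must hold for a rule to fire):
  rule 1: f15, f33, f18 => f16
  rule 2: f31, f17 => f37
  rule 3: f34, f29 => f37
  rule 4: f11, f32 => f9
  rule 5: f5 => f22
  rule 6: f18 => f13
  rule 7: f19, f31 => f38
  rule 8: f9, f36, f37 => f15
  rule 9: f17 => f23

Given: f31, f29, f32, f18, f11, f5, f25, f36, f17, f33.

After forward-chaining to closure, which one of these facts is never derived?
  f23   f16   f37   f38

f38

[1] rule 2 [f31, f17 => f37]; rule 4 [f11, f32 => f9]; rule 5 [f5 => f22]; rule 6 [f18 => f13]; rule 9 [f17 => f23]. ⇒ new: f37, f9, f22, f13, f23.
[2] rule 8 [f9, f36, f37 => f15]. ⇒ new: f15.
[3] rule 1 [f15, f33, f18 => f16]. ⇒ new: f16.
Derived: f23 (round 1), f16 (round 3), f37 (round 1). f38 never appears in any round.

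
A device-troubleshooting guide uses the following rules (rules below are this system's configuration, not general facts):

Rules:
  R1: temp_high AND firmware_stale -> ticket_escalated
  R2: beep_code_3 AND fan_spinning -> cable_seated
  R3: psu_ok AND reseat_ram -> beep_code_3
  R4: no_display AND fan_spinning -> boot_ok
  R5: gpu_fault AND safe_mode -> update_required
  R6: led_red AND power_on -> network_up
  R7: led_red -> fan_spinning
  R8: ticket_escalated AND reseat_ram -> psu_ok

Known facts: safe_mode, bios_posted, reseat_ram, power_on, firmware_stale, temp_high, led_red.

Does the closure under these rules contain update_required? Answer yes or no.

no

Round 1 fires R1, R6, R7, giving ticket_escalated, network_up, fan_spinning.
Round 2 fires R8, giving psu_ok.
Round 3 fires R3, giving beep_code_3.
Round 4 fires R2, giving cable_seated.
Fixed point reached. update_required is concluded only by R5; R5 needs gpu_fault (never derived).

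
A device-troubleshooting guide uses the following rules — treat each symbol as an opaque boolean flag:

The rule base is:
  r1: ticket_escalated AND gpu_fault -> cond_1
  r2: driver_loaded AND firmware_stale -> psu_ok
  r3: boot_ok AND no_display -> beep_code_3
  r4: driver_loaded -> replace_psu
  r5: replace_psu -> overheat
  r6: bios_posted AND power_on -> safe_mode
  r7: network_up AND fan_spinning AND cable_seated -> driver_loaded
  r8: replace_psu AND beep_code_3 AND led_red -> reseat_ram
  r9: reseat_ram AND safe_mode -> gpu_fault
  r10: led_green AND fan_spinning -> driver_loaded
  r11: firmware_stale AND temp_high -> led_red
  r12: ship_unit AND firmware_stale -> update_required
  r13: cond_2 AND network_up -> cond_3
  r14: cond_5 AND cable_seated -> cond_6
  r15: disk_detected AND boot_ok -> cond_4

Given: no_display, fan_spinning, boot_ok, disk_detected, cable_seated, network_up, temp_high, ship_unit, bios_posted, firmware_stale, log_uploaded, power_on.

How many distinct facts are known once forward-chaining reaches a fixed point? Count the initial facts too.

23

Round 1 fires r3, r6, r7, r11, r12, r15, giving beep_code_3, safe_mode, driver_loaded, led_red, update_required, cond_4.
Round 2 fires r2, r4, giving psu_ok, replace_psu.
Round 3 fires r5, r8, giving overheat, reseat_ram.
Round 4 fires r9, giving gpu_fault.
Closure: {beep_code_3, bios_posted, boot_ok, cable_seated, cond_4, disk_detected, driver_loaded, fan_spinning, firmware_stale, gpu_fault, led_red, log_uploaded, network_up, no_display, overheat, power_on, psu_ok, replace_psu, reseat_ram, safe_mode, ship_unit, temp_high, update_required} — 23 facts.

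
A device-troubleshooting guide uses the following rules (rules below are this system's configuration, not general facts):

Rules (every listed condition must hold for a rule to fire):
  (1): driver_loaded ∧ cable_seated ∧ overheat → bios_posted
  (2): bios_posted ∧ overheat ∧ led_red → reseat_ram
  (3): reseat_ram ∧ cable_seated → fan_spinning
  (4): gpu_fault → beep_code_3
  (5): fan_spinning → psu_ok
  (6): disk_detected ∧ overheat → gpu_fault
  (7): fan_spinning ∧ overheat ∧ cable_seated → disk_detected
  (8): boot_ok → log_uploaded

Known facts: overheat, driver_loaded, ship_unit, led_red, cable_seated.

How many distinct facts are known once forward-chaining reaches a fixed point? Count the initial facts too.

12

Round 1 — (1), derive bios_posted.
Round 2 — (2), derive reseat_ram.
Round 3 — (3), derive fan_spinning.
Round 4 — (5), (7), derive psu_ok, disk_detected.
Round 5 — (6), derive gpu_fault.
Round 6 — (4), derive beep_code_3.
Closure: {beep_code_3, bios_posted, cable_seated, disk_detected, driver_loaded, fan_spinning, gpu_fault, led_red, overheat, psu_ok, reseat_ram, ship_unit} — 12 facts.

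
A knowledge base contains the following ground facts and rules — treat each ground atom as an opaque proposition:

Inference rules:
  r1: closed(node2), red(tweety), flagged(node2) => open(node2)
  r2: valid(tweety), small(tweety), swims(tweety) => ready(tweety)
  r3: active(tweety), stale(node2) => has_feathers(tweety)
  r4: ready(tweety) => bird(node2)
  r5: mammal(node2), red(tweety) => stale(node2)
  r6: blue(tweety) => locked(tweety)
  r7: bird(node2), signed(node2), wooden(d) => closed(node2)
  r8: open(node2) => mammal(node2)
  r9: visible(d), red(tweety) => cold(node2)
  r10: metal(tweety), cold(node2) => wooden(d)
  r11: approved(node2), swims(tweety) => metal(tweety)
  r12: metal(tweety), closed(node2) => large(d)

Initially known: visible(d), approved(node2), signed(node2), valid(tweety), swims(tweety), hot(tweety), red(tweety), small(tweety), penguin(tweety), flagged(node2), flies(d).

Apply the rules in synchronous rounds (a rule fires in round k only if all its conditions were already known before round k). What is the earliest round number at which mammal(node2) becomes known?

5

Round 1 — r2, r9, r11, derive ready(tweety), cold(node2), metal(tweety).
Round 2 — r4, r10, derive bird(node2), wooden(d).
Round 3 — r7, derive closed(node2).
Round 4 — r1, r12, derive open(node2), large(d).
Round 5 — r8, derive mammal(node2).
mammal(node2) first appears in round 5.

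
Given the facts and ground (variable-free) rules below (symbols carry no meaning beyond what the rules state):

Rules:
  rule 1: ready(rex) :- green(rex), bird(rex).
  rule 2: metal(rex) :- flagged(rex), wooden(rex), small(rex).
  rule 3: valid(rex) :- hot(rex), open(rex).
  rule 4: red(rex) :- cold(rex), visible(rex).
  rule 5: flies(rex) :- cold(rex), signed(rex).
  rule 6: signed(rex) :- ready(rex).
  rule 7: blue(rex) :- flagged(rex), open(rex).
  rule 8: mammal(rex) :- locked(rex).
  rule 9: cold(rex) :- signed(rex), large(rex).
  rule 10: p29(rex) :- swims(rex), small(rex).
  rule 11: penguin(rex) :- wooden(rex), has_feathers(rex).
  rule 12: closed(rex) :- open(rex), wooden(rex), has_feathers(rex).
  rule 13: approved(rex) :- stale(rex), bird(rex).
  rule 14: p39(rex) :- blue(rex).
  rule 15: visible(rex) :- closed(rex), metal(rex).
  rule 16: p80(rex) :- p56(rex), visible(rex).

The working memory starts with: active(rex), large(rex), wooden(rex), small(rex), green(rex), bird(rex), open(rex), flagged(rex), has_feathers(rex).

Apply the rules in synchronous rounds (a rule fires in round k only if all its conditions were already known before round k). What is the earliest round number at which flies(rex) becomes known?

4

Round 1: rule 1 [ready(rex) :- green(rex), bird(rex).]; rule 2 [metal(rex) :- flagged(rex), wooden(rex), small(rex).]; rule 7 [blue(rex) :- flagged(rex), open(rex).]; rule 11 [penguin(rex) :- wooden(rex), has_feathers(rex).]; rule 12 [closed(rex) :- open(rex), wooden(rex), has_feathers(rex).]. New: ready(rex), metal(rex), blue(rex), penguin(rex), closed(rex).
Round 2: rule 6 [signed(rex) :- ready(rex).]; rule 14 [p39(rex) :- blue(rex).]; rule 15 [visible(rex) :- closed(rex), metal(rex).]. New: signed(rex), p39(rex), visible(rex).
Round 3: rule 9 [cold(rex) :- signed(rex), large(rex).]. New: cold(rex).
Round 4: rule 4 [red(rex) :- cold(rex), visible(rex).]; rule 5 [flies(rex) :- cold(rex), signed(rex).]. New: red(rex), flies(rex).
flies(rex) first appears in round 4.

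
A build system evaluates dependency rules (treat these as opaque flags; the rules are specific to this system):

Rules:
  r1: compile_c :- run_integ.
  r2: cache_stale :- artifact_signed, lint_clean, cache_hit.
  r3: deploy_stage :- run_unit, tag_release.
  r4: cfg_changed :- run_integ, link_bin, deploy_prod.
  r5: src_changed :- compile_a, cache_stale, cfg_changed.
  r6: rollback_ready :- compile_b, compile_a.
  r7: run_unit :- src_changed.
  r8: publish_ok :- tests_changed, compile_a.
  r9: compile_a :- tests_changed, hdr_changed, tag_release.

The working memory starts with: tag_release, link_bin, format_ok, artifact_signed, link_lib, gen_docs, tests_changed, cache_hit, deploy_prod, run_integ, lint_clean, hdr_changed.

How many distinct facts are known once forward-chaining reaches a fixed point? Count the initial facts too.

20

Round 1: r1 [compile_c :- run_integ.]; r2 [cache_stale :- artifact_signed, lint_clean, cache_hit.]; r4 [cfg_changed :- run_integ, link_bin, deploy_prod.]; r9 [compile_a :- tests_changed, hdr_changed, tag_release.]. Adds compile_c, cache_stale, cfg_changed, compile_a.
Round 2: r5 [src_changed :- compile_a, cache_stale, cfg_changed.]; r8 [publish_ok :- tests_changed, compile_a.]. Adds src_changed, publish_ok.
Round 3: r7 [run_unit :- src_changed.]. Adds run_unit.
Round 4: r3 [deploy_stage :- run_unit, tag_release.]. Adds deploy_stage.
Closure: {artifact_signed, cache_hit, cache_stale, cfg_changed, compile_a, compile_c, deploy_prod, deploy_stage, format_ok, gen_docs, hdr_changed, link_bin, link_lib, lint_clean, publish_ok, run_integ, run_unit, src_changed, tag_release, tests_changed} — 20 facts.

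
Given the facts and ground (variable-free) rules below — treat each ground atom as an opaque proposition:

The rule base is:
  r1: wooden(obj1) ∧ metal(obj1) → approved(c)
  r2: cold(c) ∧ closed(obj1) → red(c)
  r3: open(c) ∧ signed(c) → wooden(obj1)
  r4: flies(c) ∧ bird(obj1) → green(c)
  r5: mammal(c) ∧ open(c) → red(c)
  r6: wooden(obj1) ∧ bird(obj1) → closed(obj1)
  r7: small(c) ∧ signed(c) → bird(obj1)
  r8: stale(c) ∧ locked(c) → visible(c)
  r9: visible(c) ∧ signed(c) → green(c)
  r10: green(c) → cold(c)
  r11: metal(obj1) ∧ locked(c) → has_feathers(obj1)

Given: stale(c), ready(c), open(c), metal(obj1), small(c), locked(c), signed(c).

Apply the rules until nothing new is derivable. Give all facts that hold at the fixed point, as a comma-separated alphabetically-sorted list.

approved(c), bird(obj1), closed(obj1), cold(c), green(c), has_feathers(obj1), locked(c), metal(obj1), open(c), ready(c), red(c), signed(c), small(c), stale(c), visible(c), wooden(obj1)

Round 1 — r3, r7, r8, r11, derive wooden(obj1), bird(obj1), visible(c), has_feathers(obj1).
Round 2 — r1, r6, r9, derive approved(c), closed(obj1), green(c).
Round 3 — r10, derive cold(c).
Round 4 — r2, derive red(c).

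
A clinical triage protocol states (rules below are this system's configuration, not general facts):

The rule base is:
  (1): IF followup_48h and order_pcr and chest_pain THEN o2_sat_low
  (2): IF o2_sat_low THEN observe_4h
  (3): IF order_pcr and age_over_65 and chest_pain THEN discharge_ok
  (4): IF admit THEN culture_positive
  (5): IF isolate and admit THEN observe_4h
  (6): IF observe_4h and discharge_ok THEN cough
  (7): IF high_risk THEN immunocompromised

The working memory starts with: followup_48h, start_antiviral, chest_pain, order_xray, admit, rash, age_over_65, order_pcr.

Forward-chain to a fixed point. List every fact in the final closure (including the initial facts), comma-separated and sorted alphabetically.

admit, age_over_65, chest_pain, cough, culture_positive, discharge_ok, followup_48h, o2_sat_low, observe_4h, order_pcr, order_xray, rash, start_antiviral

Round 1 — (1), (3), (4), derive o2_sat_low, discharge_ok, culture_positive.
Round 2 — (2), derive observe_4h.
Round 3 — (6), derive cough.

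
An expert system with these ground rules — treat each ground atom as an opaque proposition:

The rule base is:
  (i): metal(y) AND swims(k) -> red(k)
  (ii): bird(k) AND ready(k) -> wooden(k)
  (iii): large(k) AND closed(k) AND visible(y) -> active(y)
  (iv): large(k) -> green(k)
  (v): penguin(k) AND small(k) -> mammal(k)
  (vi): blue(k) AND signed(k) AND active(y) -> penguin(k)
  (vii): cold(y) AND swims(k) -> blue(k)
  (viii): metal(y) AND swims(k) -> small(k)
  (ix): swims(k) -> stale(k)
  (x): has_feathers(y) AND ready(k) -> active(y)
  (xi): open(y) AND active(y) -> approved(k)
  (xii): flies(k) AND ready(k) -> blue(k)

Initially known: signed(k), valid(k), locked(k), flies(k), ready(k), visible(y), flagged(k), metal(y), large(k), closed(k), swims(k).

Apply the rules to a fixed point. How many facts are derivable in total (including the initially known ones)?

19

[1] (i) [metal(y) AND swims(k) -> red(k)]; (iii) [large(k) AND closed(k) AND visible(y) -> active(y)]; (iv) [large(k) -> green(k)]; (viii) [metal(y) AND swims(k) -> small(k)]; (ix) [swims(k) -> stale(k)]; (xii) [flies(k) AND ready(k) -> blue(k)]. ⇒ new: red(k), active(y), green(k), small(k), stale(k), blue(k).
[2] (vi) [blue(k) AND signed(k) AND active(y) -> penguin(k)]. ⇒ new: penguin(k).
[3] (v) [penguin(k) AND small(k) -> mammal(k)]. ⇒ new: mammal(k).
Closure: {active(y), blue(k), closed(k), flagged(k), flies(k), green(k), large(k), locked(k), mammal(k), metal(y), penguin(k), ready(k), red(k), signed(k), small(k), stale(k), swims(k), valid(k), visible(y)} — 19 facts.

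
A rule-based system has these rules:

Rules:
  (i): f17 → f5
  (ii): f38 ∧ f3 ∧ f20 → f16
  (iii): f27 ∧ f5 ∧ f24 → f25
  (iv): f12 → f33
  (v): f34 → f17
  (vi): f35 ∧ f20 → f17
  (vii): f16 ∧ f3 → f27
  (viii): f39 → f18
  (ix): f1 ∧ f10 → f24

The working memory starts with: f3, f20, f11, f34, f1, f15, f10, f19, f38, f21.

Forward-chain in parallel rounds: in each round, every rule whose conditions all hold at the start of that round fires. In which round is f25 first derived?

Round 1 — (ii), (v), (ix), derive f16, f17, f24.
Round 2 — (i), (vii), derive f5, f27.
Round 3 — (iii), derive f25.
f25 first appears in round 3.

3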